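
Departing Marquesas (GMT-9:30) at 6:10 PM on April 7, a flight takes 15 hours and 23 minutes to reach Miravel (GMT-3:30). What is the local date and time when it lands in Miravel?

Miravel is 6:00 ahead of Marquesas.
After 15 hours 23 minutes it is 9:33 AM (Apr 8) in Marquesas.
Shift by the zone difference: 9:33 AM + 6:00 = 3:33 PM on Apr 8 in Miravel.

3:33 PM on Apr 8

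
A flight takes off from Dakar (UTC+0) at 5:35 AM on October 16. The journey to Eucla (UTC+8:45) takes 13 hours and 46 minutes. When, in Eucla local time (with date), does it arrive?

4:06 AM on October 17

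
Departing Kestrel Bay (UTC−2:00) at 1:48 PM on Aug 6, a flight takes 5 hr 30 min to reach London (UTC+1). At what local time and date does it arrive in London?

10:18 PM on August 6

London is 3:00 ahead of Kestrel Bay.
After 5 hours and 30 minutes it is 7:18 PM in Kestrel Bay.
Shift by the zone difference: 7:18 PM + 3:00 = 10:18 PM on Aug 6 in London.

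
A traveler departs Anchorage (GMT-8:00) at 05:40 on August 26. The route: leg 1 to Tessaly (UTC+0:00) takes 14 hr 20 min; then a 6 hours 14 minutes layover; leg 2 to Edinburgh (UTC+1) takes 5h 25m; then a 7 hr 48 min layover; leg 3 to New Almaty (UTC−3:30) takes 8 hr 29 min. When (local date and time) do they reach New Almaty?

Convert departure to UTC: 05:40 + 8:00 = 13:40 UTC on Aug 26.
Add 14 hours 20 minutes leg 1 → 04:00 UTC (Aug 27).
Add 6 hours 14 minutes layover in Tessaly → 10:14 UTC.
Add 5 hours and 25 minutes leg 2 → 15:39 UTC.
Add 7 hours and 48 minutes layover in Edinburgh → 23:27 UTC.
Add 8 hours 29 minutes leg 3 → 07:56 UTC (Aug 28).
New Almaty is UTC−3:30, so local arrival = 07:56 − 3:30 = 04:26 on Aug 28.

04:26 on August 28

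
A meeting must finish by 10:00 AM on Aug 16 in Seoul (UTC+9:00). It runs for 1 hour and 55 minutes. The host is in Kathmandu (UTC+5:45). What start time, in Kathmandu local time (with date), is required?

4:50 AM on August 16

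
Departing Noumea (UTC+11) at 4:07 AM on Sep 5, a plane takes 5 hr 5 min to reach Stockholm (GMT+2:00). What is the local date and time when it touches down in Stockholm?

12:12 AM on September 5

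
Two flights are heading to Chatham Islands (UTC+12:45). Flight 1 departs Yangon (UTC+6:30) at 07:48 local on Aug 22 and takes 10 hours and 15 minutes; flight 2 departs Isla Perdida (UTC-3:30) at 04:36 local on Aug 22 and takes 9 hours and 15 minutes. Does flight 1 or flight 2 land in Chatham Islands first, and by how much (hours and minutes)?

the first, by 5 hours 48 minutes

Flight 1 in UTC: 07:48 − 6:30 = 01:18 on Aug 22.
+10 hours 15 minutes → arrive 11:33 UTC on Aug 22.
Flight 2 in UTC: 04:36 + 3:30 = 08:06 on Aug 22.
+9 hours 15 minutes → arrive 17:21 UTC on Aug 22.
Flight 1 lands earlier by 5 hours 48 minutes.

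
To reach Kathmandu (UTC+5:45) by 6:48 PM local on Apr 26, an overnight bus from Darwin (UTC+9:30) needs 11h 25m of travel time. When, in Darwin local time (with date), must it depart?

11:08 AM on April 26

Target arrival in UTC: 6:48 PM − 5:45 = 1:03 PM on Apr 26.
Subtract 11 hours and 25 minutes → departure 1:38 AM UTC on Apr 26.
Darwin is UTC+9:30: 1:38 AM + 9:30 = 11:08 AM on Apr 26.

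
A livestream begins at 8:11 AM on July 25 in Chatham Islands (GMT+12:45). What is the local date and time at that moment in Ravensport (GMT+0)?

Ravensport is 12:45 behind Chatham Islands.
Shift by the zone difference: 8:11 AM − 12:45 = 7:26 PM on Jul 24 in Ravensport.

7:26 PM on Jul 24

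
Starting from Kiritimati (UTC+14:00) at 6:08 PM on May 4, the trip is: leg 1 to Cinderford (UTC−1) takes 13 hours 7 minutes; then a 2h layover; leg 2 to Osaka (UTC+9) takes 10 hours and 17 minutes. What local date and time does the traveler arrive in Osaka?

Convert departure to UTC: 6:08 PM − 14:00 = 4:08 AM UTC on May 4.
Add 13 hours and 7 minutes leg 1 → 5:15 PM UTC.
Add 2 hours layover in Cinderford → 7:15 PM UTC.
Add 10 hours and 17 minutes leg 2 → 5:32 AM UTC (May 5).
Osaka is UTC+9:00, so local arrival = 5:32 AM + 9:00 = 2:32 PM on May 5.

2:32 PM on May 5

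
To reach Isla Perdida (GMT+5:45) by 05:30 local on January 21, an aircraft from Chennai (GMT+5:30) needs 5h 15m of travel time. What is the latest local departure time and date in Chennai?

Target arrival in UTC: 05:30 − 5:45 = 23:45 on Jan 20.
Subtract 5 hours and 15 minutes → departure 18:30 UTC on Jan 20.
Chennai is UTC+5:30: 18:30 + 5:30 = 00:00 on Jan 21.

00:00 on Jan 21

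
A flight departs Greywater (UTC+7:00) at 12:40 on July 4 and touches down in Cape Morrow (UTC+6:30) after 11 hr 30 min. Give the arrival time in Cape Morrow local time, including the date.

Convert departure to UTC: 12:40 − 7:00 = 05:40 UTC on Jul 4.
Add 11 hours and 30 minutes travel time → 17:10 UTC.
Cape Morrow is UTC+6:30, so local arrival = 17:10 + 6:30 = 23:40 on Jul 4.

23:40 on July 4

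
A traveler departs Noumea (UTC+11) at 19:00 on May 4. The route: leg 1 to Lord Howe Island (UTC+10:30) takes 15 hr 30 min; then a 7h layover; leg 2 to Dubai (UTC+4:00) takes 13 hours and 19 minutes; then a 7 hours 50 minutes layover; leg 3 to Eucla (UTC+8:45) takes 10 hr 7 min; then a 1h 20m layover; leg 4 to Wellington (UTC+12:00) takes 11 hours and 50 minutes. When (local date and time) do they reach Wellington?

14:56 on May 7

Convert departure to UTC: 19:00 − 11:00 = 08:00 UTC on May 4.
Add 15 hours and 30 minutes leg 1 → 23:30 UTC.
Add 7 hours layover in Lord Howe Island → 06:30 UTC (May 5).
Add 13 hours and 19 minutes leg 2 → 19:49 UTC.
Add 7 hours 50 minutes layover in Dubai → 03:39 UTC (May 6).
Add 10 hours 7 minutes leg 3 → 13:46 UTC.
Add 1 hour and 20 minutes layover in Eucla → 15:06 UTC.
Add 11 hours and 50 minutes leg 4 → 02:56 UTC (May 7).
Wellington is UTC+12:00, so local arrival = 02:56 + 12:00 = 14:56 on May 7.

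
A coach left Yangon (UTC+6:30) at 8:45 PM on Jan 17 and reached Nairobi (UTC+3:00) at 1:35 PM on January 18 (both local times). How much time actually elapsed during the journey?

Departure in UTC: 8:45 PM − 6:30 = 2:15 PM on Jan 17.
Arrival in UTC: 1:35 PM − 3:00 = 10:35 AM on Jan 18.
Elapsed = 10:35 AM − 2:15 PM (+1 day) = 20 hours 20 minutes.

20 hours 20 minutes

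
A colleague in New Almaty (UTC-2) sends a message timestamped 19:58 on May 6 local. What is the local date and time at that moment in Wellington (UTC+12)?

In UTC: 19:58 + 2:00 = 21:58 on May 6.
Wellington is UTC+12:00: 21:58 + 12:00 = 09:58 on May 7.

09:58 on May 7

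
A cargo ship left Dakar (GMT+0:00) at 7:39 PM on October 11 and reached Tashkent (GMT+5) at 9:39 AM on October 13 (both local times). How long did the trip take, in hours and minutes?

33 hours

Departure is already UTC: 7:39 PM on Oct 11.
Arrival in UTC: 9:39 AM − 5:00 = 4:39 AM on Oct 13.
Elapsed = 4:39 AM − 7:39 PM (+2 days) = 33 hours.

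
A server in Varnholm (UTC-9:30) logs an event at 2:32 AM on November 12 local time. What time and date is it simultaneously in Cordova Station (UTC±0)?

12:02 PM on November 12

In UTC: 2:32 AM + 9:30 = 12:02 PM on Nov 12.
Cordova Station is UTC+0, so it is 12:02 PM on Nov 12.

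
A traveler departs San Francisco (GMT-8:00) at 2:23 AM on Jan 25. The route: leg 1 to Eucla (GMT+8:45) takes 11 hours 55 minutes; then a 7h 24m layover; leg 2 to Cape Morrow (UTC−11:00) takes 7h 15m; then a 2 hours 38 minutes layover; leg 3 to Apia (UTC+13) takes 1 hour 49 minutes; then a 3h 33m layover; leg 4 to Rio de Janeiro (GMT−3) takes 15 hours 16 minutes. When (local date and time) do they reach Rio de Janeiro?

9:13 AM on Jan 27

Convert departure to UTC: 2:23 AM + 8:00 = 10:23 AM UTC on Jan 25.
Add 11 hours 55 minutes leg 1 → 10:18 PM UTC.
Add 7 hours 24 minutes layover in Eucla → 5:42 AM UTC (Jan 26).
Add 7 hours 15 minutes leg 2 → 12:57 PM UTC.
Add 2 hours 38 minutes layover in Cape Morrow → 3:35 PM UTC.
Add 1 hour 49 minutes leg 3 → 5:24 PM UTC.
Add 3 hours and 33 minutes layover in Apia → 8:57 PM UTC.
Add 15 hours and 16 minutes leg 4 → 12:13 PM UTC (Jan 27).
Rio de Janeiro is UTC−3:00, so local arrival = 12:13 PM − 3:00 = 9:13 AM on Jan 27.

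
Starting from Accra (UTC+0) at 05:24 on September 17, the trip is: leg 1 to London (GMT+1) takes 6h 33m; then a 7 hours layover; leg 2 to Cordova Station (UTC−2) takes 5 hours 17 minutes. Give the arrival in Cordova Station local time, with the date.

22:14 on September 17

Accra is at UTC+0, so departure is already 05:24 UTC on Sep 17.
Add 6 hours and 33 minutes leg 1 → 11:57 UTC.
Add 7 hours layover in London → 18:57 UTC.
Add 5 hours 17 minutes leg 2 → 00:14 UTC (Sep 18).
Cordova Station is UTC−2:00, so local arrival = 00:14 − 2:00 = 22:14 on Sep 17.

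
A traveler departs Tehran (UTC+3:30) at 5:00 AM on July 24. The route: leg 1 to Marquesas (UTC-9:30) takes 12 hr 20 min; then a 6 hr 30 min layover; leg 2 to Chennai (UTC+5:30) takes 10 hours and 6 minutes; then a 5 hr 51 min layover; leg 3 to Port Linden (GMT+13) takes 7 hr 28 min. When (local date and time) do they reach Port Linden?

Convert departure to UTC: 5:00 AM − 3:30 = 1:30 AM UTC on Jul 24.
Add 12 hours and 20 minutes leg 1 → 1:50 PM UTC.
Add 6 hours and 30 minutes layover in Marquesas → 8:20 PM UTC.
Add 10 hours and 6 minutes leg 2 → 6:26 AM UTC (Jul 25).
Add 5 hours 51 minutes layover in Chennai → 12:17 PM UTC.
Add 7 hours 28 minutes leg 3 → 7:45 PM UTC.
Port Linden is UTC+13:00, so local arrival = 7:45 PM + 13:00 = 8:45 AM on Jul 26.

8:45 AM on July 26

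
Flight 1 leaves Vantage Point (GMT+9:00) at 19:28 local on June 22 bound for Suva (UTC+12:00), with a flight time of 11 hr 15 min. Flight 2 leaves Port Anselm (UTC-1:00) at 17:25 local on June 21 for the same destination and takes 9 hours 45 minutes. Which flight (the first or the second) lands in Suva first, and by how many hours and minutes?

Flight 1 in UTC: 19:28 − 9:00 = 10:28 on Jun 22.
+11 hours 15 minutes → arrive 21:43 UTC on Jun 22.
Flight 2 in UTC: 17:25 + 1:00 = 18:25 on Jun 21.
+9 hours 45 minutes → arrive 04:10 UTC on Jun 22.
Flight 2 lands earlier by 17 hours 33 minutes.

the second, by 17 hours 33 minutes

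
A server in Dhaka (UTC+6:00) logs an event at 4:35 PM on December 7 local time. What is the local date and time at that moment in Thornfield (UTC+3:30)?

2:05 PM on December 7

Thornfield is 2:30 behind Dhaka.
Shift by the zone difference: 4:35 PM − 2:30 = 2:05 PM on Dec 7 in Thornfield.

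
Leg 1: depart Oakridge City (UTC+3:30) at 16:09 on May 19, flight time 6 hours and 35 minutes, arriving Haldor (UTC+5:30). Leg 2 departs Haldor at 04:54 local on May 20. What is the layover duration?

Convert departure to UTC: 16:09 − 3:30 = 12:39 UTC on May 19.
Add 6 hours 35 minutes flight time → 19:14 UTC.
Haldor is UTC+5:30, so local arrival = 19:14 + 5:30 = 00:44 on May 20.
Layover = 04:54 − 00:44 = 4 hours 10 minutes.

4 hours 10 minutes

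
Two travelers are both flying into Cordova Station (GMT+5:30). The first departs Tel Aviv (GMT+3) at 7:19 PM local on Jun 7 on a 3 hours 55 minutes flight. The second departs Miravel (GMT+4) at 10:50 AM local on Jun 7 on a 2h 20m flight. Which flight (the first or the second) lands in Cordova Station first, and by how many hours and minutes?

Flight 1 in UTC: 7:19 PM − 3:00 = 4:19 PM on Jun 7.
+3 hours and 55 minutes → arrive 8:14 PM UTC on Jun 7.
Flight 2 in UTC: 10:50 AM − 4:00 = 6:50 AM on Jun 7.
+2 hours 20 minutes → arrive 9:10 AM UTC on Jun 7.
Flight 2 lands earlier by 11 hours 4 minutes.

the second, by 11 hours 4 minutes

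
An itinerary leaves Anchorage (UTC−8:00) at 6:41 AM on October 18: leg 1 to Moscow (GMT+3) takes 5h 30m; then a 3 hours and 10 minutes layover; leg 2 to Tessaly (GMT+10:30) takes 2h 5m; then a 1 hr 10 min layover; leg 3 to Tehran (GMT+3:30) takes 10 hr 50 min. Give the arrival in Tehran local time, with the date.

Convert departure to UTC: 6:41 AM + 8:00 = 2:41 PM UTC on Oct 18.
Add 5 hours and 30 minutes leg 1 → 8:11 PM UTC.
Add 3 hours 10 minutes layover in Moscow → 11:21 PM UTC.
Add 2 hours 5 minutes leg 2 → 1:26 AM UTC (Oct 19).
Add 1 hour and 10 minutes layover in Tessaly → 2:36 AM UTC.
Add 10 hours 50 minutes leg 3 → 1:26 PM UTC.
Tehran is UTC+3:30, so local arrival = 1:26 PM + 3:30 = 4:56 PM on Oct 19.

4:56 PM on October 19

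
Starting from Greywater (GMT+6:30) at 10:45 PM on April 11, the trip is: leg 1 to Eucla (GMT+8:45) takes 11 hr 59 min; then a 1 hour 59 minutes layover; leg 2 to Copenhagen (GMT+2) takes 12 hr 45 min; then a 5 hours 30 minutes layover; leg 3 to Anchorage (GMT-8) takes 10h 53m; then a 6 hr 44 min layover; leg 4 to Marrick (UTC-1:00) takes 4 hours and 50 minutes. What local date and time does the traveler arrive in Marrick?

Convert departure to UTC: 10:45 PM − 6:30 = 4:15 PM UTC on Apr 11.
Add 11 hours and 59 minutes leg 1 → 4:14 AM UTC (Apr 12).
Add 1 hour 59 minutes layover in Eucla → 6:13 AM UTC.
Add 12 hours 45 minutes leg 2 → 6:58 PM UTC.
Add 5 hours and 30 minutes layover in Copenhagen → 12:28 AM UTC (Apr 13).
Add 10 hours 53 minutes leg 3 → 11:21 AM UTC.
Add 6 hours and 44 minutes layover in Anchorage → 6:05 PM UTC.
Add 4 hours and 50 minutes leg 4 → 10:55 PM UTC.
Marrick is UTC−1:00, so local arrival = 10:55 PM − 1:00 = 9:55 PM on Apr 13.

9:55 PM on Apr 13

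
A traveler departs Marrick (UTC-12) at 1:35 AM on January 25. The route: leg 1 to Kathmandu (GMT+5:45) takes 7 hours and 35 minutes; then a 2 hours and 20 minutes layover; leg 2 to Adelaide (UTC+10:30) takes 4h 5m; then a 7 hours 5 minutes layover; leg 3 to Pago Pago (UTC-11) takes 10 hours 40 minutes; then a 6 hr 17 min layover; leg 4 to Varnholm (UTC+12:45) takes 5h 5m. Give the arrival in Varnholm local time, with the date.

9:27 PM on January 27

Convert departure to UTC: 1:35 AM + 12:00 = 1:35 PM UTC on Jan 25.
Add 7 hours 35 minutes leg 1 → 9:10 PM UTC.
Add 2 hours and 20 minutes layover in Kathmandu → 11:30 PM UTC.
Add 4 hours 5 minutes leg 2 → 3:35 AM UTC (Jan 26).
Add 7 hours 5 minutes layover in Adelaide → 10:40 AM UTC.
Add 10 hours and 40 minutes leg 3 → 9:20 PM UTC.
Add 6 hours 17 minutes layover in Pago Pago → 3:37 AM UTC (Jan 27).
Add 5 hours 5 minutes leg 4 → 8:42 AM UTC.
Varnholm is UTC+12:45, so local arrival = 8:42 AM + 12:45 = 9:27 PM on Jan 27.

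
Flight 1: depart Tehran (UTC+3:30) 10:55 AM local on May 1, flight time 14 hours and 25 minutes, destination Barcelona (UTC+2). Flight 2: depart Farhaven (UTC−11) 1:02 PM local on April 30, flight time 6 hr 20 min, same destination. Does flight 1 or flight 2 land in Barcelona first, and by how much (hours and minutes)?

the second, by 15 hours 28 minutes

Flight 1 in UTC: 10:55 AM − 3:30 = 7:25 AM on May 1.
+14 hours 25 minutes → arrive 9:50 PM UTC on May 1.
Flight 2 in UTC: 1:02 PM + 11:00 = 12:02 AM on May 1.
+6 hours 20 minutes → arrive 6:22 AM UTC on May 1.
Flight 2 lands earlier by 15 hours 28 minutes.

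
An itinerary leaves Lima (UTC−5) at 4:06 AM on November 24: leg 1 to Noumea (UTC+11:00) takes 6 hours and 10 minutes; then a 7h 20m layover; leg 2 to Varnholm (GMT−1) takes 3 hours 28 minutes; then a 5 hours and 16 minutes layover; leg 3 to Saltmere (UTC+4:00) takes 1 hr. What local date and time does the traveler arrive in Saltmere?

Convert departure to UTC: 4:06 AM + 5:00 = 9:06 AM UTC on Nov 24.
Add 6 hours 10 minutes leg 1 → 3:16 PM UTC.
Add 7 hours 20 minutes layover in Noumea → 10:36 PM UTC.
Add 3 hours and 28 minutes leg 2 → 2:04 AM UTC (Nov 25).
Add 5 hours 16 minutes layover in Varnholm → 7:20 AM UTC.
Add 1 hour leg 3 → 8:20 AM UTC.
Saltmere is UTC+4:00, so local arrival = 8:20 AM + 4:00 = 12:20 PM on Nov 25.

12:20 PM on November 25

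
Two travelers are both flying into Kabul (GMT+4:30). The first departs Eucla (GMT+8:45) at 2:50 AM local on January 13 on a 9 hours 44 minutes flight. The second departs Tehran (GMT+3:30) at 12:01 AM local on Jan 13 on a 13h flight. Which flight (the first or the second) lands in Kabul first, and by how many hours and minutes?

Flight 1 in UTC: 2:50 AM − 8:45 = 6:05 PM on Jan 12.
+9 hours and 44 minutes → arrive 3:49 AM UTC on Jan 13.
Flight 2 in UTC: 12:01 AM − 3:30 = 8:31 PM on Jan 12.
+13 hours → arrive 9:31 AM UTC on Jan 13.
Flight 1 lands earlier by 5 hours 42 minutes.

the first, by 5 hours 42 minutes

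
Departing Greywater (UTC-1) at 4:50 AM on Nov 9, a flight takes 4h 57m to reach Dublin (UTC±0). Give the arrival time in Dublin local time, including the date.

Dublin is 1:00 ahead of Greywater.
After 4 hours and 57 minutes it is 9:47 AM in Greywater.
Shift by the zone difference: 9:47 AM + 1:00 = 10:47 AM on Nov 9 in Dublin.

10:47 AM on November 9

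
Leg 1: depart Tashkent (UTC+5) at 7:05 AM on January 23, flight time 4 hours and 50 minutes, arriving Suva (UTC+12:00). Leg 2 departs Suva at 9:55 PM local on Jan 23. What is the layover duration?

3 hours

Convert departure to UTC: 7:05 AM − 5:00 = 2:05 AM UTC on Jan 23.
Add 4 hours and 50 minutes flight time → 6:55 AM UTC.
Suva is UTC+12:00, so local arrival = 6:55 AM + 12:00 = 6:55 PM on Jan 23.
Layover = 9:55 PM − 6:55 PM = 3 hours.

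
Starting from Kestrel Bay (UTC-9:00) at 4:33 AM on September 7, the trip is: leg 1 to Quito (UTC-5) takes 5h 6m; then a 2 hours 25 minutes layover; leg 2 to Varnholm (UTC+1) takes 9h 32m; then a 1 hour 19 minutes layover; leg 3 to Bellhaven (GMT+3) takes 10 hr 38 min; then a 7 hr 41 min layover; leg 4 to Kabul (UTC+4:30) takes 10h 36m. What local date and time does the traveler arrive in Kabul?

Convert departure to UTC: 4:33 AM + 9:00 = 1:33 PM UTC on Sep 7.
Add 5 hours and 6 minutes leg 1 → 6:39 PM UTC.
Add 2 hours and 25 minutes layover in Quito → 9:04 PM UTC.
Add 9 hours and 32 minutes leg 2 → 6:36 AM UTC (Sep 8).
Add 1 hour and 19 minutes layover in Varnholm → 7:55 AM UTC.
Add 10 hours 38 minutes leg 3 → 6:33 PM UTC.
Add 7 hours and 41 minutes layover in Bellhaven → 2:14 AM UTC (Sep 9).
Add 10 hours and 36 minutes leg 4 → 12:50 PM UTC.
Kabul is UTC+4:30, so local arrival = 12:50 PM + 4:30 = 5:20 PM on Sep 9.

5:20 PM on September 9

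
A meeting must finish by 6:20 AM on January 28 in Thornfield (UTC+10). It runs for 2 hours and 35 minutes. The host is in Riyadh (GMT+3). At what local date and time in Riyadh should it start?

8:45 PM on Jan 27

Target end time in UTC: 6:20 AM − 10:00 = 8:20 PM on Jan 27.
Subtract 2 hours 35 minutes → start 5:45 PM UTC on Jan 27.
Riyadh is UTC+3:00: 5:45 PM + 3:00 = 8:45 PM on Jan 27.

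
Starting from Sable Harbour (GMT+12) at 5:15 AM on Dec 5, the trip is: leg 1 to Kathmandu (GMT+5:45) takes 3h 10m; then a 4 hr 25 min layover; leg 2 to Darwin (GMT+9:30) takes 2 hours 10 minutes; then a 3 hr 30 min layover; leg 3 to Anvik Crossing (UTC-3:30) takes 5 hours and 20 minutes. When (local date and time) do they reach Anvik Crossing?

8:20 AM on December 5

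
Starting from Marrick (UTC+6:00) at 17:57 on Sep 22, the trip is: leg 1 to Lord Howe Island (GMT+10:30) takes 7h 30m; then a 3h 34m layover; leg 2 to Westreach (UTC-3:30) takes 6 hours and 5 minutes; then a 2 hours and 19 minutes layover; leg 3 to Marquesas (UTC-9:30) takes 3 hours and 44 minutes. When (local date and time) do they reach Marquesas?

Convert departure to UTC: 17:57 − 6:00 = 11:57 UTC on Sep 22.
Add 7 hours and 30 minutes leg 1 → 19:27 UTC.
Add 3 hours and 34 minutes layover in Lord Howe Island → 23:01 UTC.
Add 6 hours and 5 minutes leg 2 → 05:06 UTC (Sep 23).
Add 2 hours 19 minutes layover in Westreach → 07:25 UTC.
Add 3 hours 44 minutes leg 3 → 11:09 UTC.
Marquesas is UTC−9:30, so local arrival = 11:09 − 9:30 = 01:39 on Sep 23.

01:39 on September 23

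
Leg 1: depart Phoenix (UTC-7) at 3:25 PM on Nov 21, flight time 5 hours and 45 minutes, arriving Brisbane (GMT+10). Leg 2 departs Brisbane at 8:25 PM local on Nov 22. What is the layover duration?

6 hours 15 minutes

Convert departure to UTC: 3:25 PM + 7:00 = 10:25 PM UTC on Nov 21.
Add 5 hours 45 minutes flight time → 4:10 AM UTC (Nov 22).
Brisbane is UTC+10:00, so local arrival = 4:10 AM + 10:00 = 2:10 PM on Nov 22.
Layover = 8:25 PM − 2:10 PM = 6 hours 15 minutes.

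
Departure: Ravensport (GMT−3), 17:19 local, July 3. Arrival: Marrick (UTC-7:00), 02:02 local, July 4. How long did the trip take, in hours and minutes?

Departure in UTC: 17:19 + 3:00 = 20:19 on Jul 3.
Arrival in UTC: 02:02 + 7:00 = 09:02 on Jul 4.
Elapsed = 09:02 − 20:19 (+1 day) = 12 hours 43 minutes.

12 hours 43 minutes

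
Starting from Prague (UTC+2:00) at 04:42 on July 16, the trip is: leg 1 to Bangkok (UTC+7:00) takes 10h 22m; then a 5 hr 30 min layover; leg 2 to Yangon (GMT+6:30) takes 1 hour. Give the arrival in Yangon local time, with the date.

02:04 on Jul 17

Convert departure to UTC: 04:42 − 2:00 = 02:42 UTC on Jul 16.
Add 10 hours 22 minutes leg 1 → 13:04 UTC.
Add 5 hours and 30 minutes layover in Bangkok → 18:34 UTC.
Add 1 hour leg 2 → 19:34 UTC.
Yangon is UTC+6:30, so local arrival = 19:34 + 6:30 = 02:04 on Jul 17.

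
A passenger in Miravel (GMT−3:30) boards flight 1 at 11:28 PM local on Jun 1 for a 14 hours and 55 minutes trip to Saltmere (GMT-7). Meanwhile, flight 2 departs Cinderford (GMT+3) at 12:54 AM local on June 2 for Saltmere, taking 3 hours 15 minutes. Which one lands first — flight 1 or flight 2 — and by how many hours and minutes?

the second, by 16 hours 44 minutes

Flight 1 in UTC: 11:28 PM + 3:30 = 2:58 AM on Jun 2.
+14 hours and 55 minutes → arrive 5:53 PM UTC on Jun 2.
Flight 2 in UTC: 12:54 AM − 3:00 = 9:54 PM on Jun 1.
+3 hours 15 minutes → arrive 1:09 AM UTC on Jun 2.
Flight 2 lands earlier by 16 hours 44 minutes.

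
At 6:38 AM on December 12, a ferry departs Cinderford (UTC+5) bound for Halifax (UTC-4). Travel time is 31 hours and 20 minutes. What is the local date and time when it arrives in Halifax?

Halifax is 9:00 behind Cinderford.
After 31 hours 20 minutes it is 1:58 PM (Dec 13) in Cinderford.
Shift by the zone difference: 1:58 PM − 9:00 = 4:58 AM on Dec 13 in Halifax.

4:58 AM on Dec 13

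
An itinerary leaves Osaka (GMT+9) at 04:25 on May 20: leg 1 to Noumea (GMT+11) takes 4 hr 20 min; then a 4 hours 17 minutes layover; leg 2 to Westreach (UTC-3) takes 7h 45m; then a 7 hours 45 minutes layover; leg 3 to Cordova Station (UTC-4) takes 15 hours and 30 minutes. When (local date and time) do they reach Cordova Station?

Convert departure to UTC: 04:25 − 9:00 = 19:25 UTC on May 19.
Add 4 hours and 20 minutes leg 1 → 23:45 UTC.
Add 4 hours and 17 minutes layover in Noumea → 04:02 UTC (May 20).
Add 7 hours and 45 minutes leg 2 → 11:47 UTC.
Add 7 hours and 45 minutes layover in Westreach → 19:32 UTC.
Add 15 hours 30 minutes leg 3 → 11:02 UTC (May 21).
Cordova Station is UTC−4:00, so local arrival = 11:02 − 4:00 = 07:02 on May 21.

07:02 on May 21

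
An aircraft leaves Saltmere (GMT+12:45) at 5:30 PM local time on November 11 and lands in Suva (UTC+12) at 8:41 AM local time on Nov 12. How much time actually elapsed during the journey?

15 hours 56 minutes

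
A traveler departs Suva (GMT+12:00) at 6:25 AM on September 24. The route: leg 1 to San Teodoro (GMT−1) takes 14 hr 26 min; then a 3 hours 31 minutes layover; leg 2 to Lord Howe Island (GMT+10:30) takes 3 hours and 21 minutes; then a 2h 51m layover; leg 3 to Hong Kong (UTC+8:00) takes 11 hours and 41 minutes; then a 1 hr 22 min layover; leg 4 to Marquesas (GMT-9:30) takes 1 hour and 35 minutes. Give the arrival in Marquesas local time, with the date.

Convert departure to UTC: 6:25 AM − 12:00 = 6:25 PM UTC on Sep 23.
Add 14 hours 26 minutes leg 1 → 8:51 AM UTC (Sep 24).
Add 3 hours 31 minutes layover in San Teodoro → 12:22 PM UTC.
Add 3 hours 21 minutes leg 2 → 3:43 PM UTC.
Add 2 hours 51 minutes layover in Lord Howe Island → 6:34 PM UTC.
Add 11 hours 41 minutes leg 3 → 6:15 AM UTC (Sep 25).
Add 1 hour and 22 minutes layover in Hong Kong → 7:37 AM UTC.
Add 1 hour and 35 minutes leg 4 → 9:12 AM UTC.
Marquesas is UTC−9:30, so local arrival = 9:12 AM − 9:30 = 11:42 PM on Sep 24.

11:42 PM on September 24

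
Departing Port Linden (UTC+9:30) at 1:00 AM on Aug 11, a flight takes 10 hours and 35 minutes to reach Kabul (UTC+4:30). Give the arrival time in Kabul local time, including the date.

6:35 AM on August 11

Convert departure to UTC: 1:00 AM − 9:30 = 3:30 PM UTC on Aug 10.
Add 10 hours and 35 minutes travel time → 2:05 AM UTC (Aug 11).
Kabul is UTC+4:30, so local arrival = 2:05 AM + 4:30 = 6:35 AM on Aug 11.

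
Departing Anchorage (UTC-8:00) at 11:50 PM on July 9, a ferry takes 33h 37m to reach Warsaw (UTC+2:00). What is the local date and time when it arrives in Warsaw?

7:27 PM on July 11

Warsaw is 10:00 ahead of Anchorage.
After 33 hours and 37 minutes it is 9:27 AM (Jul 11) in Anchorage.
Shift by the zone difference: 9:27 AM + 10:00 = 7:27 PM on Jul 11 in Warsaw.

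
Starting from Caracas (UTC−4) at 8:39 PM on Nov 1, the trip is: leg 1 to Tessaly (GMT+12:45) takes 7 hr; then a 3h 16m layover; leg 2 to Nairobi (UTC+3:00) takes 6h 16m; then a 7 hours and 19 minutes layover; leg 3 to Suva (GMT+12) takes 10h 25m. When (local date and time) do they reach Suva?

10:55 PM on November 3

Convert departure to UTC: 8:39 PM + 4:00 = 12:39 AM UTC on Nov 2.
Add 7 hours leg 1 → 7:39 AM UTC.
Add 3 hours and 16 minutes layover in Tessaly → 10:55 AM UTC.
Add 6 hours 16 minutes leg 2 → 5:11 PM UTC.
Add 7 hours and 19 minutes layover in Nairobi → 12:30 AM UTC (Nov 3).
Add 10 hours and 25 minutes leg 3 → 10:55 AM UTC.
Suva is UTC+12:00, so local arrival = 10:55 AM + 12:00 = 10:55 PM on Nov 3.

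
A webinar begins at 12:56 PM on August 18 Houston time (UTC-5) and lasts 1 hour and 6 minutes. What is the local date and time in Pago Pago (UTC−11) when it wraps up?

8:02 AM on August 18

Convert start to UTC: 12:56 PM + 5:00 = 5:56 PM UTC on Aug 18.
Add 1 hour and 6 minutes duration → 7:02 PM UTC.
Pago Pago is UTC−11:00, so local end time = 7:02 PM − 11:00 = 8:02 AM on Aug 18.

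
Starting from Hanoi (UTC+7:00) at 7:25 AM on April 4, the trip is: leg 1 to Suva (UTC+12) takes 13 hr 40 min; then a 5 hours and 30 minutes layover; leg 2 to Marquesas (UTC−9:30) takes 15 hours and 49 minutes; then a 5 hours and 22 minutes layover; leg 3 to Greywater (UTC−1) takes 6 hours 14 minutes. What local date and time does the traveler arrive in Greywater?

Convert departure to UTC: 7:25 AM − 7:00 = 12:25 AM UTC on Apr 4.
Add 13 hours and 40 minutes leg 1 → 2:05 PM UTC.
Add 5 hours and 30 minutes layover in Suva → 7:35 PM UTC.
Add 15 hours and 49 minutes leg 2 → 11:24 AM UTC (Apr 5).
Add 5 hours 22 minutes layover in Marquesas → 4:46 PM UTC.
Add 6 hours and 14 minutes leg 3 → 11:00 PM UTC.
Greywater is UTC−1:00, so local arrival = 11:00 PM − 1:00 = 10:00 PM on Apr 5.

10:00 PM on Apr 5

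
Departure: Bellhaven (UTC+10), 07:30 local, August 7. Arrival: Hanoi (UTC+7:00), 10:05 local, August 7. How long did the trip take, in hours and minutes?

5 hours 35 minutes

Departure in UTC: 07:30 − 10:00 = 21:30 on Aug 6.
Arrival in UTC: 10:05 − 7:00 = 03:05 on Aug 7.
Elapsed = 03:05 − 21:30 (+1 day) = 5 hours 35 minutes.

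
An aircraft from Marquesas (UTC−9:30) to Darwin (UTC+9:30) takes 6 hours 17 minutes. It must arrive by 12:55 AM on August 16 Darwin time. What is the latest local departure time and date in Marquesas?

11:38 PM on August 14

Target arrival in UTC: 12:55 AM − 9:30 = 3:25 PM on Aug 15.
Subtract 6 hours 17 minutes → departure 9:08 AM UTC on Aug 15.
Marquesas is UTC−9:30: 9:08 AM − 9:30 = 11:38 PM on Aug 14.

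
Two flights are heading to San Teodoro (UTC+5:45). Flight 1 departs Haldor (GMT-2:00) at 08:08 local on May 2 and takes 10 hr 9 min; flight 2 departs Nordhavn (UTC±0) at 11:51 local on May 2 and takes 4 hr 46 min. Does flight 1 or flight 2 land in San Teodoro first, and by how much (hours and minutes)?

the second, by 3 hours 40 minutes

Flight 1 in UTC: 08:08 + 2:00 = 10:08 on May 2.
+10 hours and 9 minutes → arrive 20:17 UTC on May 2.
Flight 2 departs at 11:51 UTC (May 2).
+4 hours 46 minutes → arrive 16:37 UTC on May 2.
Flight 2 lands earlier by 3 hours 40 minutes.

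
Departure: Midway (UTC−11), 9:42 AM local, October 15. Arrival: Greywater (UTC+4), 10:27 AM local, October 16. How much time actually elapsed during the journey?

9 hours 45 minutes

Departure in UTC: 9:42 AM + 11:00 = 8:42 PM on Oct 15.
Arrival in UTC: 10:27 AM − 4:00 = 6:27 AM on Oct 16.
Elapsed = 6:27 AM − 8:42 PM (+1 day) = 9 hours 45 minutes.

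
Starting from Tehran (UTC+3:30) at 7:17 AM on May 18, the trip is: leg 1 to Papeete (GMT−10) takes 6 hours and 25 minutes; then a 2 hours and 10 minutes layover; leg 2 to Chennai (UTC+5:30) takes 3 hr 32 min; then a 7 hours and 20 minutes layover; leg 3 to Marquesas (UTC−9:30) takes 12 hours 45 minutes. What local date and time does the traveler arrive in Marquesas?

Convert departure to UTC: 7:17 AM − 3:30 = 3:47 AM UTC on May 18.
Add 6 hours 25 minutes leg 1 → 10:12 AM UTC.
Add 2 hours and 10 minutes layover in Papeete → 12:22 PM UTC.
Add 3 hours and 32 minutes leg 2 → 3:54 PM UTC.
Add 7 hours 20 minutes layover in Chennai → 11:14 PM UTC.
Add 12 hours 45 minutes leg 3 → 11:59 AM UTC (May 19).
Marquesas is UTC−9:30, so local arrival = 11:59 AM − 9:30 = 2:29 AM on May 19.

2:29 AM on May 19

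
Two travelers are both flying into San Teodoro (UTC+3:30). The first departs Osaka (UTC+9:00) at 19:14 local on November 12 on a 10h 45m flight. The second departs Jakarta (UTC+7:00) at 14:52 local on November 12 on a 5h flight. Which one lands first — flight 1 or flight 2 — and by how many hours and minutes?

Flight 1 in UTC: 19:14 − 9:00 = 10:14 on Nov 12.
+10 hours and 45 minutes → arrive 20:59 UTC on Nov 12.
Flight 2 in UTC: 14:52 − 7:00 = 07:52 on Nov 12.
+5 hours → arrive 12:52 UTC on Nov 12.
Flight 2 lands earlier by 8 hours 7 minutes.

the second, by 8 hours 7 minutes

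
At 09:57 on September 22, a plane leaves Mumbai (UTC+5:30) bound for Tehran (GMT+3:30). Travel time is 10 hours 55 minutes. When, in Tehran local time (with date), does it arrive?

Convert departure to UTC: 09:57 − 5:30 = 04:27 UTC on Sep 22.
Add 10 hours 55 minutes travel time → 15:22 UTC.
Tehran is UTC+3:30, so local arrival = 15:22 + 3:30 = 18:52 on Sep 22.

18:52 on September 22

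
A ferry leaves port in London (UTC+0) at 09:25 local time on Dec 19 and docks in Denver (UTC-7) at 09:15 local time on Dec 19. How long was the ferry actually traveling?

6 hours 50 minutes

Departure is already UTC: 09:25 on Dec 19.
Arrival in UTC: 09:15 + 7:00 = 16:15 on Dec 19.
Elapsed = 16:15 − 09:25 = 6 hours 50 minutes.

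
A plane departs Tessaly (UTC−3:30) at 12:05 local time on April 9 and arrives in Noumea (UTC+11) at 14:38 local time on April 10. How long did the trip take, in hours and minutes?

Departure in UTC: 12:05 + 3:30 = 15:35 on Apr 9.
Arrival in UTC: 14:38 − 11:00 = 03:38 on Apr 10.
Elapsed = 03:38 − 15:35 (+1 day) = 12 hours 3 minutes.

12 hours 3 minutes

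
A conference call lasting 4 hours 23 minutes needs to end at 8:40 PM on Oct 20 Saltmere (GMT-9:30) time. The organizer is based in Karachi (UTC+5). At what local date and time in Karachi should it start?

Target end time in UTC: 8:40 PM + 9:30 = 6:10 AM on Oct 21.
Subtract 4 hours 23 minutes → start 1:47 AM UTC on Oct 21.
Karachi is UTC+5:00: 1:47 AM + 5:00 = 6:47 AM on Oct 21.

6:47 AM on October 21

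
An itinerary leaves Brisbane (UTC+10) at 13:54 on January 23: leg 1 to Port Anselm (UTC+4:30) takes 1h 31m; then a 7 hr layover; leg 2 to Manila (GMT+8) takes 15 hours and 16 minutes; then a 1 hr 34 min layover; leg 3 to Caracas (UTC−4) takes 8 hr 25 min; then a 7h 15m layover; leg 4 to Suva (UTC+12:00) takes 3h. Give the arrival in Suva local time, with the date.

Convert departure to UTC: 13:54 − 10:00 = 03:54 UTC on Jan 23.
Add 1 hour and 31 minutes leg 1 → 05:25 UTC.
Add 7 hours layover in Port Anselm → 12:25 UTC.
Add 15 hours 16 minutes leg 2 → 03:41 UTC (Jan 24).
Add 1 hour 34 minutes layover in Manila → 05:15 UTC.
Add 8 hours 25 minutes leg 3 → 13:40 UTC.
Add 7 hours 15 minutes layover in Caracas → 20:55 UTC.
Add 3 hours leg 4 → 23:55 UTC.
Suva is UTC+12:00, so local arrival = 23:55 + 12:00 = 11:55 on Jan 25.

11:55 on Jan 25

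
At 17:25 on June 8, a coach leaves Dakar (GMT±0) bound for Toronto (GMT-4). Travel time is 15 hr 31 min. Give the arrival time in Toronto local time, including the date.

Dakar is at UTC+0, so departure is already 17:25 UTC on Jun 8.
Add 15 hours and 31 minutes travel time → 08:56 UTC (Jun 9).
Toronto is UTC−4:00, so local arrival = 08:56 − 4:00 = 04:56 on Jun 9.

04:56 on June 9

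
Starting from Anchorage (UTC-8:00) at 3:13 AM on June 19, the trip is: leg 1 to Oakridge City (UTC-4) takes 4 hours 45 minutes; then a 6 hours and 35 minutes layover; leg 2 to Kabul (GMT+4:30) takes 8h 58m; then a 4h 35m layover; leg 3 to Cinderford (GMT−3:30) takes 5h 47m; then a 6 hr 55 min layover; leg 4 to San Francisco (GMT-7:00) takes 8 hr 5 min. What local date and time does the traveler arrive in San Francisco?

1:53 AM on Jun 21

Convert departure to UTC: 3:13 AM + 8:00 = 11:13 AM UTC on Jun 19.
Add 4 hours 45 minutes leg 1 → 3:58 PM UTC.
Add 6 hours 35 minutes layover in Oakridge City → 10:33 PM UTC.
Add 8 hours and 58 minutes leg 2 → 7:31 AM UTC (Jun 20).
Add 4 hours and 35 minutes layover in Kabul → 12:06 PM UTC.
Add 5 hours and 47 minutes leg 3 → 5:53 PM UTC.
Add 6 hours 55 minutes layover in Cinderford → 12:48 AM UTC (Jun 21).
Add 8 hours and 5 minutes leg 4 → 8:53 AM UTC.
San Francisco is UTC−7:00, so local arrival = 8:53 AM − 7:00 = 1:53 AM on Jun 21.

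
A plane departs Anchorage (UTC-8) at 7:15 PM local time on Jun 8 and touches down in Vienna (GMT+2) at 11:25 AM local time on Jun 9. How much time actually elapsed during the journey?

Departure in UTC: 7:15 PM + 8:00 = 3:15 AM on Jun 9.
Arrival in UTC: 11:25 AM − 2:00 = 9:25 AM on Jun 9.
Elapsed = 9:25 AM − 3:15 AM = 6 hours 10 minutes.

6 hours 10 minutes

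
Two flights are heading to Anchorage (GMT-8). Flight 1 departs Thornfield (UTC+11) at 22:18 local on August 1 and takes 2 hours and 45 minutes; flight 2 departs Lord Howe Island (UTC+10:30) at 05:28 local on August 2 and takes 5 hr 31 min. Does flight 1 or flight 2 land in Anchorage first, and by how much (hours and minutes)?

the first, by 10 hours 26 minutes

Flight 1 in UTC: 22:18 − 11:00 = 11:18 on Aug 1.
+2 hours 45 minutes → arrive 14:03 UTC on Aug 1.
Flight 2 in UTC: 05:28 − 10:30 = 18:58 on Aug 1.
+5 hours and 31 minutes → arrive 00:29 UTC on Aug 2.
Flight 1 lands earlier by 10 hours 26 minutes.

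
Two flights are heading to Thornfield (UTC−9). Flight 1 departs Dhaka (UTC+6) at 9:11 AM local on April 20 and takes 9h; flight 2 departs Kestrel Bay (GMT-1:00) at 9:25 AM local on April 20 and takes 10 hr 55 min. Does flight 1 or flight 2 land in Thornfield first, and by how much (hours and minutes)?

Flight 1 in UTC: 9:11 AM − 6:00 = 3:11 AM on Apr 20.
+9 hours → arrive 12:11 PM UTC on Apr 20.
Flight 2 in UTC: 9:25 AM + 1:00 = 10:25 AM on Apr 20.
+10 hours 55 minutes → arrive 9:20 PM UTC on Apr 20.
Flight 1 lands earlier by 9 hours 9 minutes.

the first, by 9 hours 9 minutes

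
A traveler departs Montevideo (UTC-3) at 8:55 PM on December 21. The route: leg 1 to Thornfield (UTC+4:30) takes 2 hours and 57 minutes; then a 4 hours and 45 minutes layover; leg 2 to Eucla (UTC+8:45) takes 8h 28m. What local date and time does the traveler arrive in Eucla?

Convert departure to UTC: 8:55 PM + 3:00 = 11:55 PM UTC on Dec 21.
Add 2 hours 57 minutes leg 1 → 2:52 AM UTC (Dec 22).
Add 4 hours and 45 minutes layover in Thornfield → 7:37 AM UTC.
Add 8 hours 28 minutes leg 2 → 4:05 PM UTC.
Eucla is UTC+8:45, so local arrival = 4:05 PM + 8:45 = 12:50 AM on Dec 23.

12:50 AM on Dec 23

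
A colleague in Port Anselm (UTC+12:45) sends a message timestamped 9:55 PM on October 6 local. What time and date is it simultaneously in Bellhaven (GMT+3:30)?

Bellhaven is 9:15 behind Port Anselm.
Shift by the zone difference: 9:55 PM − 9:15 = 12:40 PM on Oct 6 in Bellhaven.

12:40 PM on Oct 6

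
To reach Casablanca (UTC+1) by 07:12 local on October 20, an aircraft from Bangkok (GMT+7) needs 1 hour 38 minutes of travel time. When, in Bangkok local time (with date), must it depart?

Target arrival in UTC: 07:12 − 1:00 = 06:12 on Oct 20.
Subtract 1 hour and 38 minutes → departure 04:34 UTC on Oct 20.
Bangkok is UTC+7:00: 04:34 + 7:00 = 11:34 on Oct 20.

11:34 on October 20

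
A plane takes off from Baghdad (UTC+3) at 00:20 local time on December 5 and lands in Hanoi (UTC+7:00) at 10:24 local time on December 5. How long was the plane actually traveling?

Departure in UTC: 00:20 − 3:00 = 21:20 on Dec 4.
Arrival in UTC: 10:24 − 7:00 = 03:24 on Dec 5.
Elapsed = 03:24 − 21:20 (+1 day) = 6 hours 4 minutes.

6 hours 4 minutes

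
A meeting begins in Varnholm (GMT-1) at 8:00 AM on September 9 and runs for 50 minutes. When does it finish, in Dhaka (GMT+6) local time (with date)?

3:50 PM on September 9

Convert start to UTC: 8:00 AM + 1:00 = 9:00 AM UTC on Sep 9.
Add 50 minutes duration → 9:50 AM UTC.
Dhaka is UTC+6:00, so local end time = 9:50 AM + 6:00 = 3:50 PM on Sep 9.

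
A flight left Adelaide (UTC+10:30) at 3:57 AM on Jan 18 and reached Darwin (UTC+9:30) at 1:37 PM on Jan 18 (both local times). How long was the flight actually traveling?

Departure in UTC: 3:57 AM − 10:30 = 5:27 PM on Jan 17.
Arrival in UTC: 1:37 PM − 9:30 = 4:07 AM on Jan 18.
Elapsed = 4:07 AM − 5:27 PM (+1 day) = 10 hours 40 minutes.

10 hours 40 minutes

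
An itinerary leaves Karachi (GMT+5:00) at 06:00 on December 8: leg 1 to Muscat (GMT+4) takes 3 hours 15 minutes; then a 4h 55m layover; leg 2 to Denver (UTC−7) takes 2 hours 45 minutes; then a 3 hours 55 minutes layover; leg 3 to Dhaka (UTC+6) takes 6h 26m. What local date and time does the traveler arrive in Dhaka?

04:16 on December 9

Convert departure to UTC: 06:00 − 5:00 = 01:00 UTC on Dec 8.
Add 3 hours and 15 minutes leg 1 → 04:15 UTC.
Add 4 hours 55 minutes layover in Muscat → 09:10 UTC.
Add 2 hours and 45 minutes leg 2 → 11:55 UTC.
Add 3 hours 55 minutes layover in Denver → 15:50 UTC.
Add 6 hours and 26 minutes leg 3 → 22:16 UTC.
Dhaka is UTC+6:00, so local arrival = 22:16 + 6:00 = 04:16 on Dec 9.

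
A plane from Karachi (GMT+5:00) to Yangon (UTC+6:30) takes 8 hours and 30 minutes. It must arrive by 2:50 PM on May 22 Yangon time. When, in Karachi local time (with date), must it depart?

Target arrival in UTC: 2:50 PM − 6:30 = 8:20 AM on May 22.
Subtract 8 hours 30 minutes → departure 11:50 PM UTC on May 21.
Karachi is UTC+5:00: 11:50 PM + 5:00 = 4:50 AM on May 22.

4:50 AM on May 22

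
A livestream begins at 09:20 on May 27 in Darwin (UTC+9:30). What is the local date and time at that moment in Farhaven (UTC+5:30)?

In UTC: 09:20 − 9:30 = 23:50 on May 26.
Farhaven is UTC+5:30: 23:50 + 5:30 = 05:20 on May 27.

05:20 on May 27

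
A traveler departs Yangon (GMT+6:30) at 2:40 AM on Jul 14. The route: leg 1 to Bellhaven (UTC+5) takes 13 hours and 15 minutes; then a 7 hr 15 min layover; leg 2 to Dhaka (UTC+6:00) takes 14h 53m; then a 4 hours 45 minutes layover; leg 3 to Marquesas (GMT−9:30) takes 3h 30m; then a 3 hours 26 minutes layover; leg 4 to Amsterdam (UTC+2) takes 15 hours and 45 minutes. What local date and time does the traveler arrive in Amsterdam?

12:59 PM on July 16

Convert departure to UTC: 2:40 AM − 6:30 = 8:10 PM UTC on Jul 13.
Add 13 hours 15 minutes leg 1 → 9:25 AM UTC (Jul 14).
Add 7 hours and 15 minutes layover in Bellhaven → 4:40 PM UTC.
Add 14 hours and 53 minutes leg 2 → 7:33 AM UTC (Jul 15).
Add 4 hours 45 minutes layover in Dhaka → 12:18 PM UTC.
Add 3 hours and 30 minutes leg 3 → 3:48 PM UTC.
Add 3 hours 26 minutes layover in Marquesas → 7:14 PM UTC.
Add 15 hours and 45 minutes leg 4 → 10:59 AM UTC (Jul 16).
Amsterdam is UTC+2:00, so local arrival = 10:59 AM + 2:00 = 12:59 PM on Jul 16.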